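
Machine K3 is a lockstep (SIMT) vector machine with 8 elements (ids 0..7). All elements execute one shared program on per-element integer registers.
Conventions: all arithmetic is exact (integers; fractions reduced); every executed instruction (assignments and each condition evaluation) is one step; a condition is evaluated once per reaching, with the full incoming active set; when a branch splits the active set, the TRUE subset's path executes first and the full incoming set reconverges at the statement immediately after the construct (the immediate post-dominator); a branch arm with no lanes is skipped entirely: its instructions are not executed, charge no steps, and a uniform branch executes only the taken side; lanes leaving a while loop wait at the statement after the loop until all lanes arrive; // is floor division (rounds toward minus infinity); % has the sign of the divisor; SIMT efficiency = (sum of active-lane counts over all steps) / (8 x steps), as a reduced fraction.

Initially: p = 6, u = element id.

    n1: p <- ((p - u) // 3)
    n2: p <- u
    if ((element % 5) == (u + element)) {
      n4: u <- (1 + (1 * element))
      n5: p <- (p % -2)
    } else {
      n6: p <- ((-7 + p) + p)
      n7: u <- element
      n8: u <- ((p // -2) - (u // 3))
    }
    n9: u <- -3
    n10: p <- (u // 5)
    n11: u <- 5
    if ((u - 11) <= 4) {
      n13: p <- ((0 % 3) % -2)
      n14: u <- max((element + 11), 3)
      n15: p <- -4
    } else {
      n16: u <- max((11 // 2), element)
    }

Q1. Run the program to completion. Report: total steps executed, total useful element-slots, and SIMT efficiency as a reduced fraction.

Answer: 15 steps, 103 useful, 103/120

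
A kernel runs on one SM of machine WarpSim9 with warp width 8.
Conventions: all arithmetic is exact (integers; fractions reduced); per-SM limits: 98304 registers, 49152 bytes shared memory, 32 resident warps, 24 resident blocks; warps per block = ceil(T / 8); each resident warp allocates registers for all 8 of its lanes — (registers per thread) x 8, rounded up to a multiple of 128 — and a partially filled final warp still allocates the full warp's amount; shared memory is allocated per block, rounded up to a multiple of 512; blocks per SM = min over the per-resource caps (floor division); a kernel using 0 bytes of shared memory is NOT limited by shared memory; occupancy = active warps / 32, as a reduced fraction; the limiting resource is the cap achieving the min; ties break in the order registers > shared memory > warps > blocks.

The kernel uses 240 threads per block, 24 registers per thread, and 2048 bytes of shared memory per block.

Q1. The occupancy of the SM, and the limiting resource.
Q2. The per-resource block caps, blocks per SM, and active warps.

Answer: occupancy 15/16, limited by warps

registers: 12 blocks
shared memory: 24 blocks
warps: 1 block
blocks: 24 blocks

Answer: 1 block, 30 active warps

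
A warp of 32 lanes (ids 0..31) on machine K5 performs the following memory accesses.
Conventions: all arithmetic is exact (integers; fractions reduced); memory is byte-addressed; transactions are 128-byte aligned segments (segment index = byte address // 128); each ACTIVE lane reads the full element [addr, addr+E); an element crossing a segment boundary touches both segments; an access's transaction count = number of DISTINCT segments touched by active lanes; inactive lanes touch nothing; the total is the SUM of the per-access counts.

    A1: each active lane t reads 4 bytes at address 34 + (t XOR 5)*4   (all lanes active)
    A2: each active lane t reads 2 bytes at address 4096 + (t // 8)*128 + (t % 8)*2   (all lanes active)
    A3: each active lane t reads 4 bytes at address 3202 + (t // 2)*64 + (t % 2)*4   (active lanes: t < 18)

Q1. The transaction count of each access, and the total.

A1: 2 transactions
A2: 4 transactions
A3: 5 transactions

Answer: 2,4,5; total 11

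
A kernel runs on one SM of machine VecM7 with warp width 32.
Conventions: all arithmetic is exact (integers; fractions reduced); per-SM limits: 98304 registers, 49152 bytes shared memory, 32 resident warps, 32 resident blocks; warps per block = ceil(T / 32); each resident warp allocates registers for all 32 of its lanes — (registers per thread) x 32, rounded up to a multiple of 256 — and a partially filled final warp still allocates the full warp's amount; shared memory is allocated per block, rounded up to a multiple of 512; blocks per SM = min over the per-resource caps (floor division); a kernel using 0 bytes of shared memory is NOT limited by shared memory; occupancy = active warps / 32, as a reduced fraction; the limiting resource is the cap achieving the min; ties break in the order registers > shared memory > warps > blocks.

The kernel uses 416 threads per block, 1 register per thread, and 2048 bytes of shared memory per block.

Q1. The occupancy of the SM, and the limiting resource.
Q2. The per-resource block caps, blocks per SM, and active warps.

Answer: occupancy 13/16, limited by warps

registers: 29 blocks
shared memory: 24 blocks
warps: 2 blocks
blocks: 32 blocks

Answer: 2 blocks, 26 active warps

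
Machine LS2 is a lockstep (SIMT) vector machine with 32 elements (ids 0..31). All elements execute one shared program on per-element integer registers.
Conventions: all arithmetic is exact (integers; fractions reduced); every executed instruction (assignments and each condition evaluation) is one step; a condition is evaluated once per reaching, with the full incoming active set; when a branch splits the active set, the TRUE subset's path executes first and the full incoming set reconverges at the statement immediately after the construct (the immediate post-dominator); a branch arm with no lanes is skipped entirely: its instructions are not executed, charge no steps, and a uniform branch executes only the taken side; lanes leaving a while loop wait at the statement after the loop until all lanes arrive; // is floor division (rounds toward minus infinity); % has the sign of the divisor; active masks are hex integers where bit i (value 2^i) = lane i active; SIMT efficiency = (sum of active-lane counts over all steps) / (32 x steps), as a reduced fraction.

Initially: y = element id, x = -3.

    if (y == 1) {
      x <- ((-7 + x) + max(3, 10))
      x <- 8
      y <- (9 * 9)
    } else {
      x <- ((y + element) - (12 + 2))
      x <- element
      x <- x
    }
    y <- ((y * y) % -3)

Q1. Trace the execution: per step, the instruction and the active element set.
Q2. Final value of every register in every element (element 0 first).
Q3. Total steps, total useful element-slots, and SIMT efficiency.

step 0: eval (y == 1)                0xffffffff
step 1: x <- ((-7 + x) + max(3, 10)) 0x00000002
step 2: x <- 8                       0x00000002
step 3: y <- (9 * 9)                 0x00000002
step 4: x <- ((y + element) - (12 + 2)) 0xfffffffd
step 5: x <- element                 0xfffffffd
step 6: x <- x                       0xfffffffd
step 7: y <- ((y * y) % -3)          0xffffffff

Answer: 8 steps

y: 0,0,-2,0,-2,-2,0,-2,-2,0,-2,-2,0,-2,-2,0,-2,-2,0,-2,-2,0,-2,-2,0,-2,-2,0,-2,-2,0,-2
x: 0,8,2,3,4,5,6,7,8,9,10,11,12,13,14,15,16,17,18,19,20,21,22,23,24,25,26,27,28,29,30,31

steps = 8; useful = 160; efficiency = 160/256 = 5/8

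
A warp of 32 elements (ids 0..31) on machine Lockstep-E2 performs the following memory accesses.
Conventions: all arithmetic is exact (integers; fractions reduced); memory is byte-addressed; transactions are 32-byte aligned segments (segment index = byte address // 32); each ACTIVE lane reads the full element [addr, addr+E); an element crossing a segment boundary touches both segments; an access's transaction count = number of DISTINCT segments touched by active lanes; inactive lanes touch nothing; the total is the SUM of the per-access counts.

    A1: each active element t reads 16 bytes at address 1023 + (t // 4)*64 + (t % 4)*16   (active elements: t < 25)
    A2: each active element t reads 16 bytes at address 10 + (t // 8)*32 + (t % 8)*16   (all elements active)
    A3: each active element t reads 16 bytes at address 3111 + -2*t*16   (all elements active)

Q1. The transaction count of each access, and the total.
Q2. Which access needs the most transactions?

A1: 14 transactions
A2: 8 transactions
A3: 32 transactions

Answer: 14,8,32; total 54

Answer: A3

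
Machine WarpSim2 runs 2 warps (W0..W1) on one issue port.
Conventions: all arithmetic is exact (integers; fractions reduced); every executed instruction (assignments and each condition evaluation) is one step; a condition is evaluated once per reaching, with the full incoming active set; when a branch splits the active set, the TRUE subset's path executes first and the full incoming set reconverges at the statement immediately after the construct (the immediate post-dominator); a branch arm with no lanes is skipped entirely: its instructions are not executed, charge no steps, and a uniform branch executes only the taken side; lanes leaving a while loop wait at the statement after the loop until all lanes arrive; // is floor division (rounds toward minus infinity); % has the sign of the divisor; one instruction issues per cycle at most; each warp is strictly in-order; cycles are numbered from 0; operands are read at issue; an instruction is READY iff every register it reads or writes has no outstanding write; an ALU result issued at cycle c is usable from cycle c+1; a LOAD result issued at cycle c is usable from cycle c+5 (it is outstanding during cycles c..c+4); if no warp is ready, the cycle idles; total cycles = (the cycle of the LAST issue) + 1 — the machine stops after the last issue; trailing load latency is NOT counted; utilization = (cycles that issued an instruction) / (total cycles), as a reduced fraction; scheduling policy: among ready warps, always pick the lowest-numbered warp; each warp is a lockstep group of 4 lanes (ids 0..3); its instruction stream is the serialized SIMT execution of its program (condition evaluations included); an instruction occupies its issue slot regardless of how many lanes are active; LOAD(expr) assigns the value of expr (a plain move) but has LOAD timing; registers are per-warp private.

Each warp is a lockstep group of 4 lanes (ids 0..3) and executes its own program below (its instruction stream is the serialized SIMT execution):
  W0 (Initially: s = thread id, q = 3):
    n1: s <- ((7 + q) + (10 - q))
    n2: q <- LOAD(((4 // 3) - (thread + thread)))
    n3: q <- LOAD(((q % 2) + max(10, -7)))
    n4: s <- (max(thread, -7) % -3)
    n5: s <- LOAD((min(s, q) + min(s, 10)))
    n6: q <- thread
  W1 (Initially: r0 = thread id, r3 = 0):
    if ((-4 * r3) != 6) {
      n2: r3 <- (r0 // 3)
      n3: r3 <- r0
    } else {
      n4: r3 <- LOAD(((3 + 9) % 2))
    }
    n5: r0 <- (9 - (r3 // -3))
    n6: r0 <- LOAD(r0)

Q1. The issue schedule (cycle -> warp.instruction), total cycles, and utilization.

cycle 0: W0.I0
cycle 1: W0.I1
cycle 2: W1.I0
cycle 3: W1.I1
cycle 4: W1.I2
cycle 5: W1.I3
cycle 6: W0.I2
cycle 7: W0.I3
cycle 8: W1.I4
cycle 9: idle
cycle 10: idle
cycle 11: W0.I4
cycle 12: W0.I5

Answer: 13 cycles, utilization 11/13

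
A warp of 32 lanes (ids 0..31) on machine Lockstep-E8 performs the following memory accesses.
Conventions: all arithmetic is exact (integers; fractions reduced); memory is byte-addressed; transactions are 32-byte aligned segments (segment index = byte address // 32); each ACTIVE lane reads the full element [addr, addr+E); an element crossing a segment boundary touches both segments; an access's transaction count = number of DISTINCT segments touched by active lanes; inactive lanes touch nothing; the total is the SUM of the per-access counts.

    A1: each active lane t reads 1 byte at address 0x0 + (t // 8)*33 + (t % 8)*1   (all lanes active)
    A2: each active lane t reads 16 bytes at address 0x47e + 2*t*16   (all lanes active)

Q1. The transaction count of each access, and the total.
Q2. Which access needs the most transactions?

A1: 4 transactions
A2: 33 transactions

Answer: 4,33; total 37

Answer: A2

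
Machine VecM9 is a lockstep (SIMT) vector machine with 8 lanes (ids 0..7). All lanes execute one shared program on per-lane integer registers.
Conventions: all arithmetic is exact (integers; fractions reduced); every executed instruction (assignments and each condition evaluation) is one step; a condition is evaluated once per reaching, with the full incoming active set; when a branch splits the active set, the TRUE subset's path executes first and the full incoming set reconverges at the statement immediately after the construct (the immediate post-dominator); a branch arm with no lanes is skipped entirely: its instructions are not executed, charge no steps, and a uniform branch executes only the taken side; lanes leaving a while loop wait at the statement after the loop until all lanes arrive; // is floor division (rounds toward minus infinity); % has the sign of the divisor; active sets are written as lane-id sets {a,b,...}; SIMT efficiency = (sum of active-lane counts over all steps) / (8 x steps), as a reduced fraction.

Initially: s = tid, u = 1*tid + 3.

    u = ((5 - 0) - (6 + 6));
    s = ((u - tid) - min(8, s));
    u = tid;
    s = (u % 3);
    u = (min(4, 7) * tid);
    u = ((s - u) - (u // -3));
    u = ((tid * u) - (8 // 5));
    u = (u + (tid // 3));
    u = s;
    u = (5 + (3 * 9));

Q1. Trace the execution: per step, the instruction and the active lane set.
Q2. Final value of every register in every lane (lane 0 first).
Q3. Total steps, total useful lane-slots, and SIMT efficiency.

step 0: u <- ((5 - 0) - (6 + 6))     {0,1,2,3,4,5,6,7}
step 1: s <- ((u - tid) - min(8, s)) {0,1,2,3,4,5,6,7}
step 2: u <- tid                     {0,1,2,3,4,5,6,7}
step 3: s <- (u % 3)                 {0,1,2,3,4,5,6,7}
step 4: u <- (min(4, 7) * tid)       {0,1,2,3,4,5,6,7}
step 5: u <- ((s - u) - (u // -3))   {0,1,2,3,4,5,6,7}
step 6: u <- ((tid * u) - (8 // 5))  {0,1,2,3,4,5,6,7}
step 7: u <- (u + (tid // 3))        {0,1,2,3,4,5,6,7}
step 8: u <- s                       {0,1,2,3,4,5,6,7}
step 9: u <- (5 + (3 * 9))           {0,1,2,3,4,5,6,7}

Answer: 10 steps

s: 0,1,2,0,1,2,0,1
u: 32,32,32,32,32,32,32,32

steps = 10; useful = 80; efficiency = 80/80 = 1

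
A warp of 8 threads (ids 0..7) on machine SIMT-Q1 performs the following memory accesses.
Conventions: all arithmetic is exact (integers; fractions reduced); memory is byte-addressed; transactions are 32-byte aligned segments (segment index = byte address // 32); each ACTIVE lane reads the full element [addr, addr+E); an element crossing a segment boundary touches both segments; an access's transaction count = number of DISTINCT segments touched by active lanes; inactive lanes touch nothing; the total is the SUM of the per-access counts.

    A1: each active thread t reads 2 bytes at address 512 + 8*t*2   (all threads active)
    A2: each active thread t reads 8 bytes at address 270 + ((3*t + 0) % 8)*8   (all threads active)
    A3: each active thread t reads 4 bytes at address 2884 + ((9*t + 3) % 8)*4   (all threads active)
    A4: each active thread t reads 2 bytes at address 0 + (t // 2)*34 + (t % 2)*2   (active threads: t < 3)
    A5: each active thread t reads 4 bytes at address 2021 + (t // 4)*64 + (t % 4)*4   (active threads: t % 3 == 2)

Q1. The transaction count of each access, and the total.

A1: 4 transactions
A2: 3 transactions
A3: 2 transactions
A4: 2 transactions
A5: 2 transactions

Answer: 4,3,2,2,2; total 13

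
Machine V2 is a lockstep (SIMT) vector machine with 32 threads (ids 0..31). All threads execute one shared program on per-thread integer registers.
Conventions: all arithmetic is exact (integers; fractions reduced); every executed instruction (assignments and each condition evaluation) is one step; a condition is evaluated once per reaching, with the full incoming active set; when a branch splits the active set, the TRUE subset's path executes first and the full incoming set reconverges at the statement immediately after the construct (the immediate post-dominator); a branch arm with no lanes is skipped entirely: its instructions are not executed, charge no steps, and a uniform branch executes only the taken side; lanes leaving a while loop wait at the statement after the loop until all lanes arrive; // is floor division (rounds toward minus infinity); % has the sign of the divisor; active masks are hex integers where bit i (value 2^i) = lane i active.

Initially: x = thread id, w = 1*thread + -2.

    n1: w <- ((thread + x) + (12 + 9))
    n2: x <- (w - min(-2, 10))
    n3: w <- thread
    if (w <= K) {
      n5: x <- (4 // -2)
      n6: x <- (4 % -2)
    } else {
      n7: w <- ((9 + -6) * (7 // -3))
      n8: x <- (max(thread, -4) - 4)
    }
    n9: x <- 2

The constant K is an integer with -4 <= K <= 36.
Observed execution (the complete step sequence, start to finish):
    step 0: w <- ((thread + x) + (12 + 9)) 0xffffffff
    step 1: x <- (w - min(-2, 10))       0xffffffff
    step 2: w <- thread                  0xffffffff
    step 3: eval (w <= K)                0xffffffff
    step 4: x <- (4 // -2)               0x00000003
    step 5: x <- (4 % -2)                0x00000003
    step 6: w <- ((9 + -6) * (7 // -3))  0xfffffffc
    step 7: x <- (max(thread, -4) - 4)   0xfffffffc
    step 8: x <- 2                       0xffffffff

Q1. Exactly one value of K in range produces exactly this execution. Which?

Answer: K = 1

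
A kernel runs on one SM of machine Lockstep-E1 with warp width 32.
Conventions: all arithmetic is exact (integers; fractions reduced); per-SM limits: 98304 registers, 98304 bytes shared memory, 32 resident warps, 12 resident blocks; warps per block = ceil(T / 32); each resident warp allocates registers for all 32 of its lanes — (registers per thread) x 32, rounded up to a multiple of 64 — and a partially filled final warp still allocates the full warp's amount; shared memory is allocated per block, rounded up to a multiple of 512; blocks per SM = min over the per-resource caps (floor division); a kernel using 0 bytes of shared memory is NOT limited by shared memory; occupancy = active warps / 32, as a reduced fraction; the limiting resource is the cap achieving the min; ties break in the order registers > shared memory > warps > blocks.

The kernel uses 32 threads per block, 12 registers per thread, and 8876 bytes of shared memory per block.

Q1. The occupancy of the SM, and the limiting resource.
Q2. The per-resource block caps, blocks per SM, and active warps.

Answer: occupancy 5/16, limited by shared memory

registers: 256 blocks
shared memory: 10 blocks
warps: 32 blocks
blocks: 12 blocks

Answer: 10 blocks, 10 active warps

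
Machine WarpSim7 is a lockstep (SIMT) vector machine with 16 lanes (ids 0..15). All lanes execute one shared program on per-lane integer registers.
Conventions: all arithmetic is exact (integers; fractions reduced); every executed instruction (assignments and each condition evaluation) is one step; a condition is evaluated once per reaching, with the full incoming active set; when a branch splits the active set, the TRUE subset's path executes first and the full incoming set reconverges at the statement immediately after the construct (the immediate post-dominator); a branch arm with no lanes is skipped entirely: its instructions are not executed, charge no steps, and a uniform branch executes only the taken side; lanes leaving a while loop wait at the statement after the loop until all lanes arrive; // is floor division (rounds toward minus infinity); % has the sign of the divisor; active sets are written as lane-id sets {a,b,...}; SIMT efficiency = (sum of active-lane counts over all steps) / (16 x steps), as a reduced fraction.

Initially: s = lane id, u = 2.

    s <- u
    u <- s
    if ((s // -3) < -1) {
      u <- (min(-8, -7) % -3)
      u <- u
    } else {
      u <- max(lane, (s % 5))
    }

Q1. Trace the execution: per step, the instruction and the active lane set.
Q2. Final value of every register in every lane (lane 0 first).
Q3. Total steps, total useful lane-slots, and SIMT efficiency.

step 0: s <- u                       {0,1,2,3,4,5,6,7,8,9,10,11,12,13,14,15}
step 1: u <- s                       {0,1,2,3,4,5,6,7,8,9,10,11,12,13,14,15}
step 2: eval ((s // -3) < -1)        {0,1,2,3,4,5,6,7,8,9,10,11,12,13,14,15}
step 3: u <- max(lane, (s % 5))      {0,1,2,3,4,5,6,7,8,9,10,11,12,13,14,15}

Answer: 4 steps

s: 2,2,2,2,2,2,2,2,2,2,2,2,2,2,2,2
u: 2,2,2,3,4,5,6,7,8,9,10,11,12,13,14,15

steps = 4; useful = 64; efficiency = 64/64 = 1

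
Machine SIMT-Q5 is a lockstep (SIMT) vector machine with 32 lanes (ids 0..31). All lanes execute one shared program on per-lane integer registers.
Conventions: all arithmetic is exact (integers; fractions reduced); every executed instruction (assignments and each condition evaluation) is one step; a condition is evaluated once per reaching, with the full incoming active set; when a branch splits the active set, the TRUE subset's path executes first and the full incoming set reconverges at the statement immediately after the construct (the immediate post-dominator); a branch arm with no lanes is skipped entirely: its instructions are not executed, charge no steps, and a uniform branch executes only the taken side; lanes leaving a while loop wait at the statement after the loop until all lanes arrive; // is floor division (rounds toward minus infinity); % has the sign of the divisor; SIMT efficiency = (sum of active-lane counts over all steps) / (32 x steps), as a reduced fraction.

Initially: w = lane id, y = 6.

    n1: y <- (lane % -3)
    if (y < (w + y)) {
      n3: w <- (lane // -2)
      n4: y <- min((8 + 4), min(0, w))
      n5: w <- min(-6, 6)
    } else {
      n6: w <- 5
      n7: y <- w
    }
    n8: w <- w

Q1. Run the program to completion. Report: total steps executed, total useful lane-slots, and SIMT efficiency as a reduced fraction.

Answer: 8 steps, 191 useful, 191/256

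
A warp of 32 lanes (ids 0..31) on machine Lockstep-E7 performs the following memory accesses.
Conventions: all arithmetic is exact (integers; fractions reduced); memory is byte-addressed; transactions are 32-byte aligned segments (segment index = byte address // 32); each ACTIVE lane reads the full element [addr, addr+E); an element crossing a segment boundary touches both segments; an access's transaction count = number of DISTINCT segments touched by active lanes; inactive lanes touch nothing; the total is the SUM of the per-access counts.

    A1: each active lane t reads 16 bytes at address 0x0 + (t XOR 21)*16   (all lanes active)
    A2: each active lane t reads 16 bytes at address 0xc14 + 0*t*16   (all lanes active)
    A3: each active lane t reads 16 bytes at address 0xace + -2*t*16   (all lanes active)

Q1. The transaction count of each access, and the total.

A1: 16 transactions
A2: 2 transactions
A3: 32 transactions

Answer: 16,2,32; total 50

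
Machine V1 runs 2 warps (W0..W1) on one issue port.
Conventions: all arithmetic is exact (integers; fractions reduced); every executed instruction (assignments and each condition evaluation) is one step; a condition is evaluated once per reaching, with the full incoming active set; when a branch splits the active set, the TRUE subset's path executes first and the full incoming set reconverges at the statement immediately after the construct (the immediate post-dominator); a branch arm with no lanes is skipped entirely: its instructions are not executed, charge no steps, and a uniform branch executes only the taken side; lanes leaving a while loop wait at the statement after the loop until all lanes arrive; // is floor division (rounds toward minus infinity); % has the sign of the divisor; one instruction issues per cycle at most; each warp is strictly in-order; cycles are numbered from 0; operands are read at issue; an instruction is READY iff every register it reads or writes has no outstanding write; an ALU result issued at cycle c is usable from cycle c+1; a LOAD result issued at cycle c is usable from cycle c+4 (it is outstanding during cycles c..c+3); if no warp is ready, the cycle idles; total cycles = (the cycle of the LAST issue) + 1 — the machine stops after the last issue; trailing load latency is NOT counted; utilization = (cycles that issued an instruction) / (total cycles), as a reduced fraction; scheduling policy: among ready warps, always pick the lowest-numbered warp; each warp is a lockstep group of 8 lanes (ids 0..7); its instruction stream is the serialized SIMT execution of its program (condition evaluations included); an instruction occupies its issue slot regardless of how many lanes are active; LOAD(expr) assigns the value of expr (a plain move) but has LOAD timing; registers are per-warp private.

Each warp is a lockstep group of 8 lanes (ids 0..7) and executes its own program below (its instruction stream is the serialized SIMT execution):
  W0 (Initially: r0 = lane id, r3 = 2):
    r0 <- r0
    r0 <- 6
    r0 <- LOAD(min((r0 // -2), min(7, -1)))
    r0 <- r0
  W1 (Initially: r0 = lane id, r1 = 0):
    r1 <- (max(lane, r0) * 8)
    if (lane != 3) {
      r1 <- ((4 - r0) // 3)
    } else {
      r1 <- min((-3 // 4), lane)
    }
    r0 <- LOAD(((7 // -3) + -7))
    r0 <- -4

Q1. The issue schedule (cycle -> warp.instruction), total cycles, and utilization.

cycle 0: W0.I0
cycle 1: W0.I1
cycle 2: W0.I2
cycle 3: W1.I0
cycle 4: W1.I1
cycle 5: W1.I2
cycle 6: W0.I3
cycle 7: W1.I3
cycle 8: W1.I4
cycle 9: idle
cycle 10: idle
cycle 11: idle
cycle 12: W1.I5

Answer: 13 cycles, utilization 10/13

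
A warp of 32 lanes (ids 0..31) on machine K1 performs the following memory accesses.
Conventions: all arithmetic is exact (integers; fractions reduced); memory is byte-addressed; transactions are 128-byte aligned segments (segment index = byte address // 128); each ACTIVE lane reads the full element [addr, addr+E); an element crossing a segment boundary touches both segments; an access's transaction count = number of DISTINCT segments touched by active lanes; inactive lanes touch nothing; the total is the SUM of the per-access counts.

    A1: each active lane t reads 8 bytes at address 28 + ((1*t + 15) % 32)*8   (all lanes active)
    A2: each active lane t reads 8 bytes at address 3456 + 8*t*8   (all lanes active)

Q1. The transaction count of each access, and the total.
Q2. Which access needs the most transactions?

A1: 3 transactions
A2: 16 transactions

Answer: 3,16; total 19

Answer: A2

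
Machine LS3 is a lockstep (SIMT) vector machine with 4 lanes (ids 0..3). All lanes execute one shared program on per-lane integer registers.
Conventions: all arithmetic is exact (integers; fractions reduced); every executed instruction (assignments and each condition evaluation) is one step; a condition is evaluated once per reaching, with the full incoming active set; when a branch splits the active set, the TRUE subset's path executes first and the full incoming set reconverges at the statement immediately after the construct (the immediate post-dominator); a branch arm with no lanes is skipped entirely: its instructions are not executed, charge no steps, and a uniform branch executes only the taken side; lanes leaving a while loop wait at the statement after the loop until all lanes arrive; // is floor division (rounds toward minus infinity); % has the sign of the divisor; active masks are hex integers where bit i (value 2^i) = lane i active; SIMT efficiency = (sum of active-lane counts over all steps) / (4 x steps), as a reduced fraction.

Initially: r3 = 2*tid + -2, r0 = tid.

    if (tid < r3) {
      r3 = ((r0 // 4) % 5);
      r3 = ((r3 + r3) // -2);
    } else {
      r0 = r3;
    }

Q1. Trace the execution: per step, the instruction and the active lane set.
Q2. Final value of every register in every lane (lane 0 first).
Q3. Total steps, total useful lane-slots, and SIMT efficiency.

step 0: eval (tid < r3)              0xf
step 1: r3 <- ((r0 // 4) % 5)        0x8
step 2: r3 <- ((r3 + r3) // -2)      0x8
step 3: r0 <- r3                     0x7

Answer: 4 steps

r3: -2,0,2,0
r0: -2,0,2,3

steps = 4; useful = 9; efficiency = 9/16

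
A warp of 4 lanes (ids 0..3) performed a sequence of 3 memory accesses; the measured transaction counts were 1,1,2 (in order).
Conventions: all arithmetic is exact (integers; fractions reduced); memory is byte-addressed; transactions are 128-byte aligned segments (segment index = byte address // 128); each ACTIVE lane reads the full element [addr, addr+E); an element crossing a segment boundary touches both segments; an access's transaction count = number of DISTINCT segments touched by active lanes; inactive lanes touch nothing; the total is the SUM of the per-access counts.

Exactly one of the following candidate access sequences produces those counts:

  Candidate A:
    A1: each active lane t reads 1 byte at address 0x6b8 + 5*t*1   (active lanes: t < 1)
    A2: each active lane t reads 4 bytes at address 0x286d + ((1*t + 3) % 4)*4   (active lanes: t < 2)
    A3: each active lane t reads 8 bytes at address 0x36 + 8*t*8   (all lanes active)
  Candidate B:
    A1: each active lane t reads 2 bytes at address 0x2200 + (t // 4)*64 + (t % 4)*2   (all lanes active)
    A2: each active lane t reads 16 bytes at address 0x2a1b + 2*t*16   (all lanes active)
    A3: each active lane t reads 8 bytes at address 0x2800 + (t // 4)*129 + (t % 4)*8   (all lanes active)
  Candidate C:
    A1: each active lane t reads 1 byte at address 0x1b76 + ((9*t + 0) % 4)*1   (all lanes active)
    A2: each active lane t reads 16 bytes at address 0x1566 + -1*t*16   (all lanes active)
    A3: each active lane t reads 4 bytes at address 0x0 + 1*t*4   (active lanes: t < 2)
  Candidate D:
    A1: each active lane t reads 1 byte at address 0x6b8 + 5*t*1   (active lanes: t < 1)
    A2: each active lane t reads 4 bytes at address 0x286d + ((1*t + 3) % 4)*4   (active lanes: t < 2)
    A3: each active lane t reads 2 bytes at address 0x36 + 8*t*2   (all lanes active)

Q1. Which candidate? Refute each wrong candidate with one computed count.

B: A2 gives 2 transactions, not 1
C: A3 gives 1 transaction, not 2
D: A3 gives 1 transaction, not 2
A: all counts match (1,1,2)

Answer: A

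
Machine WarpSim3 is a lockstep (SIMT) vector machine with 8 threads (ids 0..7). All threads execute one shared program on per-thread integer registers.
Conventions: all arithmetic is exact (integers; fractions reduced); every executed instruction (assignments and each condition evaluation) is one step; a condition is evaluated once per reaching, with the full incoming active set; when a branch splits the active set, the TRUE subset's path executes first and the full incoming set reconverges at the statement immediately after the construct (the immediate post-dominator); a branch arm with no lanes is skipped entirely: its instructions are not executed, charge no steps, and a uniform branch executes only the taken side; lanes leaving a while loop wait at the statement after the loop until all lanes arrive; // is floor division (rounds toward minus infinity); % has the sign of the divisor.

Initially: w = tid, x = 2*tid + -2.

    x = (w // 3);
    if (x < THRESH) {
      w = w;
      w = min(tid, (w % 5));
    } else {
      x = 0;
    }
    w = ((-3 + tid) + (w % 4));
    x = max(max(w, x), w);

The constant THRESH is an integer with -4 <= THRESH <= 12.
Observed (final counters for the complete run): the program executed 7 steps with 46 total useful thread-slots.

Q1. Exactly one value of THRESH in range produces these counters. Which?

Answer: THRESH = 2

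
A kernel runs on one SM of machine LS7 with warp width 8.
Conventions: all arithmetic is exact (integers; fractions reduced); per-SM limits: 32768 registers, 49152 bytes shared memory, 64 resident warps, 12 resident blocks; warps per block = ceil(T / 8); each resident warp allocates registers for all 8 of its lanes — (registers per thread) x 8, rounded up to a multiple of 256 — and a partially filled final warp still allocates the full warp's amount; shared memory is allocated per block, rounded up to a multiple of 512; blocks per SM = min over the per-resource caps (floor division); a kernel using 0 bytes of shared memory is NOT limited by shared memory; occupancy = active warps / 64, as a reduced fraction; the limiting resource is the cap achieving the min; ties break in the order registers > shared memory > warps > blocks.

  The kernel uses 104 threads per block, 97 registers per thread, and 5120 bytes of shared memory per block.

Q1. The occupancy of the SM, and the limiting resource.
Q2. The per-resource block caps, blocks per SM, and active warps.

Answer: occupancy 13/32, limited by registers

registers: 2 blocks
shared memory: 9 blocks
warps: 4 blocks
blocks: 12 blocks

Answer: 2 blocks, 26 active warps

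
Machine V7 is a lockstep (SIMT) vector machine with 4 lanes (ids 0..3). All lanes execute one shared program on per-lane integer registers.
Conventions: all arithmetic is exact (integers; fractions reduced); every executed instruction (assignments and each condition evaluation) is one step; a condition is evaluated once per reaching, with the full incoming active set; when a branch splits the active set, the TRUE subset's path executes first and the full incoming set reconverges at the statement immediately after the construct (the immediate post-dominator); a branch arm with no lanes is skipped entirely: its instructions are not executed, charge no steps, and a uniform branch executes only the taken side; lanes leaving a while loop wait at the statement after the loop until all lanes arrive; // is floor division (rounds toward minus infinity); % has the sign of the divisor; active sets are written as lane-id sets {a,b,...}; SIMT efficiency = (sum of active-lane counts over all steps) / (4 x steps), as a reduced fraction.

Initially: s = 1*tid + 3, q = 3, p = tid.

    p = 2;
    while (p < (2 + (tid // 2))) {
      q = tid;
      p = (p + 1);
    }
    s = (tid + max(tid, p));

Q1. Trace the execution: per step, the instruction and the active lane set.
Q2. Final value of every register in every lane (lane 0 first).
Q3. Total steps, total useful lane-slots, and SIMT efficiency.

step 0: p <- 2                       {0,1,2,3}
step 1: eval (p < (2 + (tid // 2)))  {0,1,2,3}
step 2: q <- tid                     {2,3}
step 3: p <- (p + 1)                 {2,3}
step 4: eval (p < (2 + (tid // 2)))  {2,3}
step 5: s <- (tid + max(tid, p))     {0,1,2,3}

Answer: 6 steps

s: 2,3,5,6
q: 3,3,2,3
p: 2,2,3,3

steps = 6; useful = 18; efficiency = 18/24 = 3/4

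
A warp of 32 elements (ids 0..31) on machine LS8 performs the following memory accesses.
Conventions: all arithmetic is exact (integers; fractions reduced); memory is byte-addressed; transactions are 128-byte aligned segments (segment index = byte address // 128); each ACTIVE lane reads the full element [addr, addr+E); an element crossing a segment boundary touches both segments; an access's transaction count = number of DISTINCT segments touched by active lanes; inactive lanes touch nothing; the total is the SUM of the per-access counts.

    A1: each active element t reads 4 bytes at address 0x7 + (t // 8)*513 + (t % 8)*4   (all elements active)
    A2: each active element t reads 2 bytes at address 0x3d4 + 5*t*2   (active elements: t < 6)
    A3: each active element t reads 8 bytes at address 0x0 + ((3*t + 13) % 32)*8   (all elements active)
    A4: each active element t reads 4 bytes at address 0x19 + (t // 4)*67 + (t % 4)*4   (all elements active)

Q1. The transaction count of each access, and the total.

A1: 4 transactions
A2: 2 transactions
A3: 2 transactions
A4: 4 transactions

Answer: 4,2,2,4; total 12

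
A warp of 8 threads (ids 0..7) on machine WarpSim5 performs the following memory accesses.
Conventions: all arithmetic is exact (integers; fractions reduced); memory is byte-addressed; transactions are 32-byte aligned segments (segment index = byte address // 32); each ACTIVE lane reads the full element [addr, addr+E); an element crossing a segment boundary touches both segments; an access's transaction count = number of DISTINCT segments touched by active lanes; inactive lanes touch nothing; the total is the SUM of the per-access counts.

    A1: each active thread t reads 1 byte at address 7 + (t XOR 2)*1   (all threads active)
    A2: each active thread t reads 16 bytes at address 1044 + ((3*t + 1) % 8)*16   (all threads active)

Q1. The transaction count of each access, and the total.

A1: 1 transaction
A2: 5 transactions

Answer: 1,5; total 6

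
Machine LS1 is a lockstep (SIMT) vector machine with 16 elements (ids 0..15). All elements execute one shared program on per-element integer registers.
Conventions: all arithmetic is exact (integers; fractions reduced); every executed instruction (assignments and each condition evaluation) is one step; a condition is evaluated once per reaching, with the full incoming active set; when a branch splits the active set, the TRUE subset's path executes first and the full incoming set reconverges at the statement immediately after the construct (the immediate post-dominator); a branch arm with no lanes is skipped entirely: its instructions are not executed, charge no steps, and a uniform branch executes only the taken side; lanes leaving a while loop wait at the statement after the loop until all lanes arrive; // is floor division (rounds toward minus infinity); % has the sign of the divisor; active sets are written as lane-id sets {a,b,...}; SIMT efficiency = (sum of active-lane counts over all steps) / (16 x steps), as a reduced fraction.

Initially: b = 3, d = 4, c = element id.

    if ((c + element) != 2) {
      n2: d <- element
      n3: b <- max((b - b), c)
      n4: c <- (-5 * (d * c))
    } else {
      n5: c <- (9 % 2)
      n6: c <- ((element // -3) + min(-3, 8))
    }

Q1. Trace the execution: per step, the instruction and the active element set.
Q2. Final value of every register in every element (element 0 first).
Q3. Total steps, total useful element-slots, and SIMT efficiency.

step 0: eval ((c + element) != 2)    {0,1,2,3,4,5,6,7,8,9,10,11,12,13,14,15}
step 1: d <- element                 {0,2,3,4,5,6,7,8,9,10,11,12,13,14,15}
step 2: b <- max((b - b), c)         {0,2,3,4,5,6,7,8,9,10,11,12,13,14,15}
step 3: c <- (-5 * (d * c))          {0,2,3,4,5,6,7,8,9,10,11,12,13,14,15}
step 4: c <- (9 % 2)                 {1}
step 5: c <- ((element // -3) + min(-3, 8)) {1}

Answer: 6 steps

b: 0,3,2,3,4,5,6,7,8,9,10,11,12,13,14,15
d: 0,4,2,3,4,5,6,7,8,9,10,11,12,13,14,15
c: 0,-4,-20,-45,-80,-125,-180,-245,-320,-405,-500,-605,-720,-845,-980,-1125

steps = 6; useful = 63; efficiency = 63/96 = 21/32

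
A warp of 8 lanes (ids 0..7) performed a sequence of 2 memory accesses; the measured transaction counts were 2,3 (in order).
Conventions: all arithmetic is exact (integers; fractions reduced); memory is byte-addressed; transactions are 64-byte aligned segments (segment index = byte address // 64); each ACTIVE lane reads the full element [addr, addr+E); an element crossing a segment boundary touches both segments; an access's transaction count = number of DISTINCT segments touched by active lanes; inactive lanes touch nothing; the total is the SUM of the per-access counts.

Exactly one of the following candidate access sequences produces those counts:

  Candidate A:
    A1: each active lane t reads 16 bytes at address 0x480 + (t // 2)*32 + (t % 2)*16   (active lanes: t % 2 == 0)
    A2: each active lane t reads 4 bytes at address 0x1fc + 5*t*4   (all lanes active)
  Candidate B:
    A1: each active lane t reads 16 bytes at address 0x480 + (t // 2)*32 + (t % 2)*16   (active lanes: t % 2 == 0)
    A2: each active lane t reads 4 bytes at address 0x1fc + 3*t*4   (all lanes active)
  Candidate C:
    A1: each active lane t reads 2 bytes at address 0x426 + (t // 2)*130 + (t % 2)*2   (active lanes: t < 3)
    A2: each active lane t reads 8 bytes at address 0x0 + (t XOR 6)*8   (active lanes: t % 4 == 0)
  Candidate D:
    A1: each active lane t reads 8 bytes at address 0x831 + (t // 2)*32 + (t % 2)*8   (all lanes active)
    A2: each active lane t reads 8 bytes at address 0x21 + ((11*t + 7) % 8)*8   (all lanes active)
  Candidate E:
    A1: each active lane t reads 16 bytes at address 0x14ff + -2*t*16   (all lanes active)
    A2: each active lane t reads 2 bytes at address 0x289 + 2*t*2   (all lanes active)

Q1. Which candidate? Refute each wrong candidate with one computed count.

A: A2 gives 4 transactions, not 3
C: A2 gives 1 transaction, not 3
D: A1 gives 3 transactions, not 2
E: A1 gives 5 transactions, not 2
B: all counts match (2,3)

Answer: B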